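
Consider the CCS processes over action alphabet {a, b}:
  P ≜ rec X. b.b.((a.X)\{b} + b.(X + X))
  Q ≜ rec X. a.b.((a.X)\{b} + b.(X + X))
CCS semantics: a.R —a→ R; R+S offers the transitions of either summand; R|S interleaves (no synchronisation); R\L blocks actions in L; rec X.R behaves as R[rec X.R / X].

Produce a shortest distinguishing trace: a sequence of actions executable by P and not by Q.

Reachable graph of P (5 states):
  u0 = rec X. b.b.((a.X)\{b} + b.(X + X)) ⊢ -b-> u1
  u1 = b.((a.(rec X. b.b.((a.X)\{b} + b.(X + X))))\{b} + b.((rec X. b.b.((a.X)\{b} + b.(X + X))) + (rec X. b.b.((a.X)\{b} + b.(X + X))))) ⊢ -b-> u2
  u2 = (a.(rec X. b.b.((a.X)\{b} + b.(X + X))))\{b} + b.((rec X. b.b.((a.X)\{b} + b.(X + X))) + (rec X. b.b.((a.X)\{b} + b.(X + X)))) ⊢ -a-> u3, -b-> u4
  u3 = (rec X. b.b.((a.X)\{b} + b.(X + X)))\{b} ⊢ deadlocked
  u4 = (rec X. b.b.((a.X)\{b} + b.(X + X))) + (rec X. b.b.((a.X)\{b} + b.(X + X))) ⊢ -b-> u1
Reachable graph of Q (6 states):
  v0 = rec X. a.b.((a.X)\{b} + b.(X + X)) ⊢ -a-> v1
  v1 = b.((a.(rec X. a.b.((a.X)\{b} + b.(X + X))))\{b} + b.((rec X. a.b.((a.X)\{b} + b.(X + X))) + (rec X. a.b.((a.X)\{b} + b.(X + X))))) ⊢ -b-> v2
  v2 = (a.(rec X. a.b.((a.X)\{b} + b.(X + X))))\{b} + b.((rec X. a.b.((a.X)\{b} + b.(X + X))) + (rec X. a.b.((a.X)\{b} + b.(X + X)))) ⊢ -a-> v3, -b-> v4
  v3 = (rec X. a.b.((a.X)\{b} + b.(X + X)))\{b} ⊢ -a-> v5
  v4 = (rec X. a.b.((a.X)\{b} + b.(X + X))) + (rec X. a.b.((a.X)\{b} + b.(X + X))) ⊢ -a-> v1
  v5 = (b.((a.(rec X. a.b.((a.X)\{b} + b.(X + X))))\{b} + b.((rec X. a.b.((a.X)\{b} + b.(X + X))) + (rec X. a.b.((a.X)\{b} + b.(X + X))))))\{b} ⊢ deadlocked
Run σ = ⟨b⟩ on P: start {u0}
  [1] b ⇒ {u1}
  ✓ P
Run σ = ⟨b⟩ on Q: start {v0}
  [1] b ⇒ no successor for Q

b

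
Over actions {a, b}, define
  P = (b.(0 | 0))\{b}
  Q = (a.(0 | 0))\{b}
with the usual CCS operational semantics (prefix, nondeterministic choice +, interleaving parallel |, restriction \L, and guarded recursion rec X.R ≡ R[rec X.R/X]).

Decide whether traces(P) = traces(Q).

LTS(P): 1 reachable states
  u0 = (b.(0 | 0))\{b} | (no moves)
LTS(Q): 2 reachable states
  v0 = (a.(0 | 0))\{b} | ··a··> v1
  v1 = (0 | 0)\{b} | (no moves)
Run σ = ⟨a⟩ on Q: start {v0}
  [1] a ⇒ {v1}
  — Q admits the full trace.
Run σ = ⟨a⟩ on P: start {u0}
  [1] a ⇒ ∅  — P cannot continue

traces(P) ≠ traces(Q) — witness ⟨a⟩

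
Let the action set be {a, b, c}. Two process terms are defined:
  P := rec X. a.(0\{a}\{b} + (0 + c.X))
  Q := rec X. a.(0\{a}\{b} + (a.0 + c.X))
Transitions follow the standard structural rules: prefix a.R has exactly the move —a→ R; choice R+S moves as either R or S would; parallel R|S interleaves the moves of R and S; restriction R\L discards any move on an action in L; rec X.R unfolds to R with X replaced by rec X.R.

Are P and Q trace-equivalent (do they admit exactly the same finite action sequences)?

P's transition system — 2 states:
  p0 = rec X. a.(0\{a}\{b} + (0 + c.X)) has moves —a→ p1
  p1 = 0\{a}\{b} + (0 + c.(rec X. a.(0\{a}\{b} + (0 + c.X)))) has moves —c→ p0
Q's transition system — 3 states:
  q0 = rec X. a.(0\{a}\{b} + (a.0 + c.X)) has moves —a→ q1
  q1 = 0\{a}\{b} + (a.0 + c.(rec X. a.(0\{a}\{b} + (a.0 + c.X)))) has moves —a→ q2, —c→ q0
  q2 = 0 has moves ·
Run σ = ⟨aa⟩ on Q: start {q0}
  [1] a ⇒ {q1}
  [2] a ⇒ {q2}
  Q completes σ.
Run σ = ⟨aa⟩ on P: start {p0}
  [1] a ⇒ {p1}
  [2] a ⇒ ∅  — P cannot continue

NO — witness ⟨aa⟩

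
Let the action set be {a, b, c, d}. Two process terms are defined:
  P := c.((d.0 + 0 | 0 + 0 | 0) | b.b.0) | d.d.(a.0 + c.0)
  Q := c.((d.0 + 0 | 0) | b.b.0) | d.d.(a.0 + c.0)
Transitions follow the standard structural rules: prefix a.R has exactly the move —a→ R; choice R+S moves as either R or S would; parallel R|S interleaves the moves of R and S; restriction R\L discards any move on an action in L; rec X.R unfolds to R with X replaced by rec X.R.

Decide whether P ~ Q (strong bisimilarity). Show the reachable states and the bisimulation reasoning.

YES

Reachable graph of P (28 states):
  u0 = c.((d.0 + 0 | 0 + 0 | 0) | b.b.0) | d.d.(a.0 + c.0) | —c→ u1, —d→ u2
  u1 = (d.0 + 0 | 0 + 0 | 0) | b.b.0 | d.d.(a.0 + c.0) | —b→ u3, —d→ u4, —d→ u5
  u2 = c.((d.0 + 0 | 0 + 0 | 0) | b.b.0) | d.(a.0 + c.0) | —c→ u4, —d→ u6
  u3 = (d.0 + 0 | 0 + 0 | 0) | b.0 | d.d.(a.0 + c.0) | —b→ u7, —d→ u8, —d→ u9
  u4 = (d.0 + 0 | 0 + 0 | 0) | b.b.0 | d.(a.0 + c.0) | —b→ u8, —d→ u10, —d→ u11
  u5 = 0 | b.b.0 | d.d.(a.0 + c.0) | —b→ u9, —d→ u11
  u6 = c.((d.0 + 0 | 0 + 0 | 0) | b.b.0) | (a.0 + c.0) | —a→ u12, —c→ u10, —c→ u12
  u7 = (d.0 + 0 | 0 + 0 | 0) | 0 | d.d.(a.0 + c.0) | —d→ u13, —d→ u14
  u8 = (d.0 + 0 | 0 + 0 | 0) | b.0 | d.(a.0 + c.0) | —b→ u13, —d→ u15, —d→ u16
  u9 = 0 | b.0 | d.d.(a.0 + c.0) | —b→ u14, —d→ u16
  u10 = (d.0 + 0 | 0 + 0 | 0) | b.b.0 | (a.0 + c.0) | —a→ u17, —b→ u15, —c→ u17, —d→ u18
  u11 = 0 | b.b.0 | d.(a.0 + c.0) | —b→ u16, —d→ u18
  u12 = c.((d.0 + 0 | 0 + 0 | 0) | b.b.0) | 0 | —c→ u17
  u13 = (d.0 + 0 | 0 + 0 | 0) | 0 | d.(a.0 + c.0) | —d→ u19, —d→ u20
  u14 = 0 | 0 | d.d.(a.0 + c.0) | —d→ u20
  u15 = (d.0 + 0 | 0 + 0 | 0) | b.0 | (a.0 + c.0) | —a→ u21, —b→ u19, —c→ u21, —d→ u22
  u16 = 0 | b.0 | d.(a.0 + c.0) | —b→ u20, —d→ u22
  u17 = (d.0 + 0 | 0 + 0 | 0) | b.b.0 | 0 | —b→ u21, —d→ u23
  u18 = 0 | b.b.0 | (a.0 + c.0) | —a→ u23, —b→ u22, —c→ u23
  u19 = (d.0 + 0 | 0 + 0 | 0) | 0 | (a.0 + c.0) | —a→ u24, —c→ u24, —d→ u25
  u20 = 0 | 0 | d.(a.0 + c.0) | —d→ u25
  u21 = (d.0 + 0 | 0 + 0 | 0) | b.0 | 0 | —b→ u24, —d→ u26
  u22 = 0 | b.0 | (a.0 + c.0) | —a→ u26, —b→ u25, —c→ u26
  u23 = 0 | b.b.0 | 0 | —b→ u26
  u24 = (d.0 + 0 | 0 + 0 | 0) | 0 | 0 | —d→ u27
  u25 = 0 | 0 | (a.0 + c.0) | —a→ u27, —c→ u27
  u26 = 0 | b.0 | 0 | —b→ u27
  u27 = 0 | 0 | 0 | deadlocked
Reachable graph of Q (28 states):
  v0 = c.((d.0 + 0 | 0) | b.b.0) | d.d.(a.0 + c.0) | —c→ v1, —d→ v2
  v1 = (d.0 + 0 | 0) | b.b.0 | d.d.(a.0 + c.0) | —b→ v3, —d→ v4, —d→ v5
  v2 = c.((d.0 + 0 | 0) | b.b.0) | d.(a.0 + c.0) | —c→ v4, —d→ v6
  v3 = (d.0 + 0 | 0) | b.0 | d.d.(a.0 + c.0) | —b→ v7, —d→ v8, —d→ v9
  v4 = (d.0 + 0 | 0) | b.b.0 | d.(a.0 + c.0) | —b→ v8, —d→ v10, —d→ v11
  v5 = 0 | b.b.0 | d.d.(a.0 + c.0) | —b→ v9, —d→ v11
  v6 = c.((d.0 + 0 | 0) | b.b.0) | (a.0 + c.0) | —a→ v12, —c→ v10, —c→ v12
  v7 = (d.0 + 0 | 0) | 0 | d.d.(a.0 + c.0) | —d→ v13, —d→ v14
  v8 = (d.0 + 0 | 0) | b.0 | d.(a.0 + c.0) | —b→ v13, —d→ v15, —d→ v16
  v9 = 0 | b.0 | d.d.(a.0 + c.0) | —b→ v14, —d→ v16
  v10 = (d.0 + 0 | 0) | b.b.0 | (a.0 + c.0) | —a→ v17, —b→ v15, —c→ v17, —d→ v18
  v11 = 0 | b.b.0 | d.(a.0 + c.0) | —b→ v16, —d→ v18
  v12 = c.((d.0 + 0 | 0) | b.b.0) | 0 | —c→ v17
  v13 = (d.0 + 0 | 0) | 0 | d.(a.0 + c.0) | —d→ v19, —d→ v20
  v14 = 0 | 0 | d.d.(a.0 + c.0) | —d→ v20
  v15 = (d.0 + 0 | 0) | b.0 | (a.0 + c.0) | —a→ v21, —b→ v19, —c→ v21, —d→ v22
  v16 = 0 | b.0 | d.(a.0 + c.0) | —b→ v20, —d→ v22
  v17 = (d.0 + 0 | 0) | b.b.0 | 0 | —b→ v21, —d→ v23
  v18 = 0 | b.b.0 | (a.0 + c.0) | —a→ v23, —b→ v22, —c→ v23
  v19 = (d.0 + 0 | 0) | 0 | (a.0 + c.0) | —a→ v24, —c→ v24, —d→ v25
  v20 = 0 | 0 | d.(a.0 + c.0) | —d→ v25
  v21 = (d.0 + 0 | 0) | b.0 | 0 | —b→ v24, —d→ v26
  v22 = 0 | b.0 | (a.0 + c.0) | —a→ v26, —b→ v25, —c→ v26
  v23 = 0 | b.b.0 | 0 | —b→ v26
  v24 = (d.0 + 0 | 0) | 0 | 0 | —d→ v27
  v25 = 0 | 0 | (a.0 + c.0) | —a→ v27, —c→ v27
  v26 = 0 | b.0 | 0 | —b→ v27
  v27 = 0 | 0 | 0 | deadlocked
Partition-refinement fixed point:
  B0 = {u0, v0}
  B1 = {u2, v2}
  B2 = {u6, v6}
  B3 = {u10, v10}
  B4 = {u15, v15}
  B5 = {u21, v21}
  B6 = {u24, v24}
  B7 = {u27, v27}
  B8 = {u26, v26}
  B9 = {u19, v19}
  B10 = {u25, v25}
  B11 = {u22, v22}
  B12 = {u17, v17}
  B13 = {u23, v23}
  B14 = {u18, v18}
  B15 = {u12, v12}
  B16 = {u4, v4}
  B17 = {u8, v8}
  B18 = {u13, v13}
  B19 = {u20, v20}
  B20 = {u16, v16}
  B21 = {u11, v11}
  B22 = {u1, v1}
  B23 = {u5, v5}
  B24 = {u9, v9}
  B25 = {u14, v14}
  B26 = {u3, v3}
  B27 = {u7, v7}
u0 ∈ B0, v0 ∈ B0 → same block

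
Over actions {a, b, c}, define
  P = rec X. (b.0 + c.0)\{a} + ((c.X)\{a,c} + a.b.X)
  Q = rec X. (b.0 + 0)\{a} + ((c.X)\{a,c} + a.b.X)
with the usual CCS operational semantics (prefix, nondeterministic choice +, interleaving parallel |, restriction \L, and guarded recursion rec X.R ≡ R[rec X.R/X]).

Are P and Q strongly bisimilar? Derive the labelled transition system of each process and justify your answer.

Reachable graph of P (3 states):
  m0 = rec X. (b.0 + c.0)\{a} + ((c.X)\{a,c} + a.b.X) → =a=> m1, =b=> m2, =c=> m2
  m1 = b.(rec X. (b.0 + c.0)\{a} + ((c.X)\{a,c} + a.b.X)) → =b=> m0
  m2 = 0\{a} → deadlocked
Reachable graph of Q (3 states):
  n0 = rec X. (b.0 + 0)\{a} + ((c.X)\{a,c} + a.b.X) → =a=> n1, =b=> n2
  n1 = b.(rec X. (b.0 + 0)\{a} + ((c.X)\{a,c} + a.b.X)) → =b=> n0
  n2 = 0\{a} → deadlocked
Bisimilarity quotient blocks:
  B0 = {m0}
  B1 = {m2, n2}
  B2 = {m1}
  B3 = {n0}
  B4 = {n1}
m0 ∈ B0, n0 ∈ B3 → different blocks

NO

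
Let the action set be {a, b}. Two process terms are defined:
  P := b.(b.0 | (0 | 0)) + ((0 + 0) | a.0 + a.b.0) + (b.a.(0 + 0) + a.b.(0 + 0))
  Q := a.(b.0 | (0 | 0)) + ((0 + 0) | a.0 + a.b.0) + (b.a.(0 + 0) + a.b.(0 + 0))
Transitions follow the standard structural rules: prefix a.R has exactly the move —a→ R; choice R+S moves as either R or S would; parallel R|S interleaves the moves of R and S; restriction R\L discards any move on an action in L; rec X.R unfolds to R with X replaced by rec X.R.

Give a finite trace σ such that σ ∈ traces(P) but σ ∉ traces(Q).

Reachable graph of P (9 states):
  p0 = b.(b.0 | (0 | 0)) + ((0 + 0) | a.0 + a.b.0) + (b.a.(0 + 0) + a.b.(0 + 0)) :: -a-> p1, -a-> p2, -a-> p3, -b-> p4, -b-> p5
  p1 = (0 + 0) | 0 :: stopped
  p2 = b.(0 + 0) :: -b-> p6
  p3 = b.0 :: -b-> p7
  p4 = a.(0 + 0) :: -a-> p6
  p5 = b.0 | (0 | 0) :: -b-> p8
  p6 = 0 + 0 :: stopped
  p7 = 0 :: stopped
  p8 = 0 | (0 | 0) :: stopped
Reachable graph of Q (9 states):
  q0 = a.(b.0 | (0 | 0)) + ((0 + 0) | a.0 + a.b.0) + (b.a.(0 + 0) + a.b.(0 + 0)) :: -a-> q1, -a-> q2, -a-> q3, -a-> q4, -b-> q5
  q1 = (0 + 0) | 0 :: stopped
  q2 = b.(0 + 0) :: -b-> q6
  q3 = b.0 :: -b-> q7
  q4 = b.0 | (0 | 0) :: -b-> q8
  q5 = a.(0 + 0) :: -a-> q6
  q6 = 0 + 0 :: stopped
  q7 = 0 :: stopped
  q8 = 0 | (0 | 0) :: stopped
Executing bb from P (initial set {p0}):
  step 1 (b): {p4, p5}
  step 2 (b): {p8}
  — P admits the full trace.
Executing bb from Q (initial set {q0}):
  step 1 (b): {q5}
  step 2 (b): no successor for Q

bb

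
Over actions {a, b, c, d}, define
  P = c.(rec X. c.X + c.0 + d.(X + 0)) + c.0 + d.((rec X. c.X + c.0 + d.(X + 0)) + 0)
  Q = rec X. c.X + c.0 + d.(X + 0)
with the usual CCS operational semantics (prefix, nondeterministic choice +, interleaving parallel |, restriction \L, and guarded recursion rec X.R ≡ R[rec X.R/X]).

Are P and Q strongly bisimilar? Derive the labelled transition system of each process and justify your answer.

YES

LTS(P): 4 reachable states
  u0 = c.(rec X. c.X + c.0 + d.(X + 0)) + c.0 + d.((rec X. c.X + c.0 + d.(X + 0)) + 0) :: ··c··> u1, ··c··> u2, ··d··> u3
  u1 = 0 :: ∅
  u2 = rec X. c.X + c.0 + d.(X + 0) :: ··c··> u1, ··c··> u2, ··d··> u3
  u3 = (rec X. c.X + c.0 + d.(X + 0)) + 0 :: ··c··> u1, ··c··> u2, ··d··> u3
LTS(Q): 3 reachable states
  v0 = rec X. c.X + c.0 + d.(X + 0) :: ··c··> v0, ··c··> v1, ··d··> v2
  v1 = 0 :: ∅
  v2 = (rec X. c.X + c.0 + d.(X + 0)) + 0 :: ··c··> v0, ··c··> v1, ··d··> v2
Partition-refinement fixed point:
  B0 = {u0, u2, u3, v0, v2}
  B1 = {u1, v1}
u0 ∈ B0, v0 ∈ B0 → same block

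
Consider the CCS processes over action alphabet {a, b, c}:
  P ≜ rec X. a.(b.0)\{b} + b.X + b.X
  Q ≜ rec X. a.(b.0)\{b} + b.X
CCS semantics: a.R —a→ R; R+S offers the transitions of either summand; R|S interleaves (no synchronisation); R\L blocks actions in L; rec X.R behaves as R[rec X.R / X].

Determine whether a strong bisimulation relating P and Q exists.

P ~ Q

LTS(P): 2 reachable states
  p0 = rec X. a.(b.0)\{b} + b.X + b.X has moves ··a··> p1, ··b··> p0
  p1 = (b.0)\{b} has moves (no moves)
LTS(Q): 2 reachable states
  q0 = rec X. a.(b.0)\{b} + b.X has moves ··a··> q1, ··b··> q0
  q1 = (b.0)\{b} has moves (no moves)
Bisimilarity quotient blocks:
  B0 = {p0, q0}
  B1 = {p1, q1}
p0 ∈ B0, q0 ∈ B0 → same block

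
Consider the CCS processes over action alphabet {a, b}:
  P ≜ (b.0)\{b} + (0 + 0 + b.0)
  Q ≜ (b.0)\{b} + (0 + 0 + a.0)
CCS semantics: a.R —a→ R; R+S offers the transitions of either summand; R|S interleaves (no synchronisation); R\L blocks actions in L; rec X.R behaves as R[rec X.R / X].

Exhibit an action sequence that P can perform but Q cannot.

P's transition system — 2 states:
  s0 = (b.0)\{b} + (0 + 0 + b.0) → =b=> s1
  s1 = 0 → stopped
Q's transition system — 2 states:
  t0 = (b.0)\{b} + (0 + 0 + a.0) → =a=> t1
  t1 = 0 → stopped
Executing b from P (initial set {s0}):
  after b @ step 1: {s1}
  ✓ P
Executing b from Q (initial set {t0}):
  after b @ step 1: no successor for Q

b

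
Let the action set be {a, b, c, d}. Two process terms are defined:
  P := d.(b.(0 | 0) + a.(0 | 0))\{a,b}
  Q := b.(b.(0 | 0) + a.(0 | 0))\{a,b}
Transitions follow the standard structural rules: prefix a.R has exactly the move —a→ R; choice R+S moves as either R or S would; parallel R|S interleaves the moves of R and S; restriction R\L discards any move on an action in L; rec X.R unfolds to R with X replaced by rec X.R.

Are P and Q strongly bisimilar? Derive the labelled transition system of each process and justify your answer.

NO

P's transition system — 2 states:
  u0 = d.(b.(0 | 0) + a.(0 | 0))\{a,b} → --d--▸ u1
  u1 = (b.(0 | 0) + a.(0 | 0))\{a,b} → deadlocked
Q's transition system — 2 states:
  v0 = b.(b.(0 | 0) + a.(0 | 0))\{a,b} → --b--▸ v1
  v1 = (b.(0 | 0) + a.(0 | 0))\{a,b} → deadlocked
Partition-refinement fixed point:
  B0 = {u0}
  B1 = {u1, v1}
  B2 = {v0}
u0 ∈ B0, v0 ∈ B2 → different blocks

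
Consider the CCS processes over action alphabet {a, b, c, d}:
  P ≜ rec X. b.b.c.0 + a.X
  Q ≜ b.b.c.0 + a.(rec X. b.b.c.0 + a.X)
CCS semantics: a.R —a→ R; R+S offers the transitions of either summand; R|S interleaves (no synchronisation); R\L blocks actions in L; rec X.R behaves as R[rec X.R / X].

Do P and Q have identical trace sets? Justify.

trace-equivalent

P's transition system — 4 states:
  m0 = rec X. b.b.c.0 + a.X | ··a··> m0, ··b··> m1
  m1 = b.c.0 | ··b··> m2
  m2 = c.0 | ··c··> m3
  m3 = 0 | deadlocked
Q's transition system — 5 states:
  n0 = b.b.c.0 + a.(rec X. b.b.c.0 + a.X) | ··a··> n1, ··b··> n2
  n1 = rec X. b.b.c.0 + a.X | ··a··> n1, ··b··> n2
  n2 = b.c.0 | ··b··> n3
  n3 = c.0 | ··c··> n4
  n4 = 0 | deadlocked
Coarsest stable partition (strong bisimilarity classes):
  B0 = {m0, n0, n1}
  B1 = {m1, n2}
  B2 = {m2, n3}
  B3 = {m3, n4}
m0 ∈ B0, n0 ∈ B0 → same block
Bisimilar ⇒ trace-equivalent.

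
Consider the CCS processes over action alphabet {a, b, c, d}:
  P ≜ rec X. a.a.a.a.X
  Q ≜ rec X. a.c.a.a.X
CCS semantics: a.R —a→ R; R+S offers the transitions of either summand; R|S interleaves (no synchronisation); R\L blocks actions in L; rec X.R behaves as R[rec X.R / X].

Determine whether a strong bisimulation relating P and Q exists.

Reachable graph of P (4 states):
  u0 = rec X. a.a.a.a.X → =a=> u1
  u1 = a.a.a.(rec X. a.a.a.a.X) → =a=> u2
  u2 = a.a.(rec X. a.a.a.a.X) → =a=> u3
  u3 = a.(rec X. a.a.a.a.X) → =a=> u0
Reachable graph of Q (4 states):
  v0 = rec X. a.c.a.a.X → =a=> v1
  v1 = c.a.a.(rec X. a.c.a.a.X) → =c=> v2
  v2 = a.a.(rec X. a.c.a.a.X) → =a=> v3
  v3 = a.(rec X. a.c.a.a.X) → =a=> v0
Coarsest stable partition (strong bisimilarity classes):
  B0 = {u0, u1, u2, u3}
  B1 = {v0}
  B2 = {v1}
  B3 = {v2}
  B4 = {v3}
u0 ∈ B0, v0 ∈ B1 → different blocks

P ≁ Q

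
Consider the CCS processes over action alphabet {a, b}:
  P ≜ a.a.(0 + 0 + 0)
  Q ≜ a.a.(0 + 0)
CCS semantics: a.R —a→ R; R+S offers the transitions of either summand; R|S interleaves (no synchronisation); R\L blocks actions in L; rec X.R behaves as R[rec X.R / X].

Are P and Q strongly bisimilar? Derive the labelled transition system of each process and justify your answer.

Reachable graph of P (3 states):
  u0 = a.a.(0 + 0 + 0) :: --a--▸ u1
  u1 = a.(0 + 0 + 0) :: --a--▸ u2
  u2 = 0 + 0 + 0 :: (no moves)
Reachable graph of Q (3 states):
  v0 = a.a.(0 + 0) :: --a--▸ v1
  v1 = a.(0 + 0) :: --a--▸ v2
  v2 = 0 + 0 :: (no moves)
Partition-refinement fixed point:
  B0 = {u0, v0}
  B1 = {u1, v1}
  B2 = {u2, v2}
u0 ∈ B0, v0 ∈ B0 → same block

P ~ Q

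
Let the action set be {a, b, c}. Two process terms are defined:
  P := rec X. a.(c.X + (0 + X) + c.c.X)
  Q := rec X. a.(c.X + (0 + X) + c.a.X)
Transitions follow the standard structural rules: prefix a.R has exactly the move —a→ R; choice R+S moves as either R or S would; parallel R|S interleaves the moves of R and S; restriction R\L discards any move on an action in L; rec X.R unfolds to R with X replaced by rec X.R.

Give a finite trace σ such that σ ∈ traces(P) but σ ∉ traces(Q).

P's transition system — 3 states:
  u0 = rec X. a.(c.X + (0 + X) + c.c.X) | —a→ u1
  u1 = c.(rec X. a.(c.X + (0 + X) + c.c.X)) + (0 + (rec X. a.(c.X + (0 + X) + c.c.X))) + c.c.(rec X. a.(c.X + (0 + X) + c.c.X)) | —a→ u1, —c→ u0, —c→ u2
  u2 = c.(rec X. a.(c.X + (0 + X) + c.c.X)) | —c→ u0
Q's transition system — 3 states:
  v0 = rec X. a.(c.X + (0 + X) + c.a.X) | —a→ v1
  v1 = c.(rec X. a.(c.X + (0 + X) + c.a.X)) + (0 + (rec X. a.(c.X + (0 + X) + c.a.X))) + c.a.(rec X. a.(c.X + (0 + X) + c.a.X)) | —a→ v1, —c→ v0, —c→ v2
  v2 = a.(rec X. a.(c.X + (0 + X) + c.a.X)) | —a→ v0
Trace ⟨acc⟩ through P, begin at {u0}:
  step 1 (a): {u1}
  step 2 (c): {u0, u2}
  step 3 (c): {u0}
  P completes σ.
Trace ⟨acc⟩ through Q, begin at {v0}:
  step 1 (a): {v1}
  step 2 (c): {v0, v2}
  step 3 (c): no successor for Q

acc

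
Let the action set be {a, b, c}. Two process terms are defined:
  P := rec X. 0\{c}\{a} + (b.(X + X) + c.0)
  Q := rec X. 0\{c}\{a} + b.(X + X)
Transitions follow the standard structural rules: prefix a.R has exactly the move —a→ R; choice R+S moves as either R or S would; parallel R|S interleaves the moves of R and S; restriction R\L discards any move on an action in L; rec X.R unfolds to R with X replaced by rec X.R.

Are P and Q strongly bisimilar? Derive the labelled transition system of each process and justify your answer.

P ≁ Q

Reachable graph of P (3 states):
  m0 = rec X. 0\{c}\{a} + (b.(X + X) + c.0) has moves -b-> m1, -c-> m2
  m1 = (rec X. 0\{c}\{a} + (b.(X + X) + c.0)) + (rec X. 0\{c}\{a} + (b.(X + X) + c.0)) has moves -b-> m1, -c-> m2
  m2 = 0 has moves deadlocked
Reachable graph of Q (2 states):
  n0 = rec X. 0\{c}\{a} + b.(X + X) has moves -b-> n1
  n1 = (rec X. 0\{c}\{a} + b.(X + X)) + (rec X. 0\{c}\{a} + b.(X + X)) has moves -b-> n1
Partition-refinement fixed point:
  B0 = {m0, m1}
  B1 = {m2}
  B2 = {n0, n1}
m0 ∈ B0, n0 ∈ B2 → different blocks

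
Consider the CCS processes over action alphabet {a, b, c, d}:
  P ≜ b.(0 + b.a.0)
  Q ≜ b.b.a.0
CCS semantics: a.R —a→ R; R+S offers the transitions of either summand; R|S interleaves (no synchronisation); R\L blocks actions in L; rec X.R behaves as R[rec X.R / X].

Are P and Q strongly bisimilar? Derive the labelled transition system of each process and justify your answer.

Reachable graph of P (4 states):
  m0 = b.(0 + b.a.0) has moves =b=> m1
  m1 = 0 + b.a.0 has moves =b=> m2
  m2 = a.0 has moves =a=> m3
  m3 = 0 has moves (no moves)
Reachable graph of Q (4 states):
  n0 = b.b.a.0 has moves =b=> n1
  n1 = b.a.0 has moves =b=> n2
  n2 = a.0 has moves =a=> n3
  n3 = 0 has moves (no moves)
Partition-refinement fixed point:
  B0 = {m0, n0}
  B1 = {m1, n1}
  B2 = {m2, n2}
  B3 = {m3, n3}
m0 ∈ B0, n0 ∈ B0 → same block

YES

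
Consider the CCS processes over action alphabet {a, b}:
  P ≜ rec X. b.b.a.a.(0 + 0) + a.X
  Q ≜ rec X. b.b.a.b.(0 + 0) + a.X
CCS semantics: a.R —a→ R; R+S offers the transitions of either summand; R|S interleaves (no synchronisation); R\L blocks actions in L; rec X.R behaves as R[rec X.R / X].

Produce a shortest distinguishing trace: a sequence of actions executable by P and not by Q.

P's transition system — 5 states:
  m0 = rec X. b.b.a.a.(0 + 0) + a.X | —a→ m0, —b→ m1
  m1 = b.a.a.(0 + 0) | —b→ m2
  m2 = a.a.(0 + 0) | —a→ m3
  m3 = a.(0 + 0) | —a→ m4
  m4 = 0 + 0 | stopped
Q's transition system — 5 states:
  n0 = rec X. b.b.a.b.(0 + 0) + a.X | —a→ n0, —b→ n1
  n1 = b.a.b.(0 + 0) | —b→ n2
  n2 = a.b.(0 + 0) | —a→ n3
  n3 = b.(0 + 0) | —b→ n4
  n4 = 0 + 0 | stopped
Trace ⟨bbaa⟩ through P, begin at {m0}:
  step 1 (b): {m1}
  step 2 (b): {m2}
  step 3 (a): {m3}
  step 4 (a): {m4}
  — P admits the full trace.
Trace ⟨bbaa⟩ through Q, begin at {n0}:
  step 1 (b): {n1}
  step 2 (b): {n2}
  step 3 (a): {n3}
  step 4 (a): ∅ (Q stuck)

bbaa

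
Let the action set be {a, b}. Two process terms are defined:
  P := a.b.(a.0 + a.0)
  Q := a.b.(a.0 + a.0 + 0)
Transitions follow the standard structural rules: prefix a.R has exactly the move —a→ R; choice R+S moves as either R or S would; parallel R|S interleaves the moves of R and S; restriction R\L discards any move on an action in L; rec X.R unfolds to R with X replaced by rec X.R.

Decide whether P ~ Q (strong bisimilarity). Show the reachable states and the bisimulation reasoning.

LTS(P): 4 reachable states
  u0 = a.b.(a.0 + a.0) → —a→ u1
  u1 = b.(a.0 + a.0) → —b→ u2
  u2 = a.0 + a.0 → —a→ u3
  u3 = 0 → stopped
LTS(Q): 4 reachable states
  v0 = a.b.(a.0 + a.0 + 0) → —a→ v1
  v1 = b.(a.0 + a.0 + 0) → —b→ v2
  v2 = a.0 + a.0 + 0 → —a→ v3
  v3 = 0 → stopped
Coarsest stable partition (strong bisimilarity classes):
  B0 = {u0, v0}
  B1 = {u1, v1}
  B2 = {u2, v2}
  B3 = {u3, v3}
u0 ∈ B0, v0 ∈ B0 → same block

P ~ Q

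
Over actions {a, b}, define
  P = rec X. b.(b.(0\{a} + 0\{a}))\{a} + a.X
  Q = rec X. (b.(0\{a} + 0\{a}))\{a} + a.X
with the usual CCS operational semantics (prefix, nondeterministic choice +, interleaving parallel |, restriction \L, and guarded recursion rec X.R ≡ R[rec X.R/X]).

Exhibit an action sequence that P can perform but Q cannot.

bb

P's transition system — 3 states:
  u0 = rec X. b.(b.(0\{a} + 0\{a}))\{a} + a.X | -a-> u0, -b-> u1
  u1 = (b.(0\{a} + 0\{a}))\{a} | -b-> u2
  u2 = (0\{a} + 0\{a})\{a} | deadlocked
Q's transition system — 2 states:
  v0 = rec X. (b.(0\{a} + 0\{a}))\{a} + a.X | -a-> v0, -b-> v1
  v1 = (0\{a} + 0\{a})\{a} | deadlocked
Run σ = ⟨bb⟩ on P: start {u0}
  [1] b ⇒ {u1}
  [2] b ⇒ {u2}
  — P admits the full trace.
Run σ = ⟨bb⟩ on Q: start {v0}
  [1] b ⇒ {v1}
  [2] b ⇒ ∅ (Q stuck)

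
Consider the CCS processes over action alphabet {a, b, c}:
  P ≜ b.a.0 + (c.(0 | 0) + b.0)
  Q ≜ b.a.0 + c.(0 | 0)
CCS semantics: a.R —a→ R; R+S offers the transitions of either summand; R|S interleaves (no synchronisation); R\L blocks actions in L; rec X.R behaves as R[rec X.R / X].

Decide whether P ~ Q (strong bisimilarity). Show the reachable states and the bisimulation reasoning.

LTS(P): 4 reachable states
  s0 = b.a.0 + (c.(0 | 0) + b.0) → =b=> s1, =b=> s2, =c=> s3
  s1 = 0 → deadlocked
  s2 = a.0 → =a=> s1
  s3 = 0 | 0 → deadlocked
LTS(Q): 4 reachable states
  t0 = b.a.0 + c.(0 | 0) → =b=> t1, =c=> t2
  t1 = a.0 → =a=> t3
  t2 = 0 | 0 → deadlocked
  t3 = 0 → deadlocked
Coarsest stable partition (strong bisimilarity classes):
  B0 = {s0}
  B1 = {s1, s3, t2, t3}
  B2 = {s2, t1}
  B3 = {t0}
s0 ∈ B0, t0 ∈ B3 → different blocks

P ≁ Q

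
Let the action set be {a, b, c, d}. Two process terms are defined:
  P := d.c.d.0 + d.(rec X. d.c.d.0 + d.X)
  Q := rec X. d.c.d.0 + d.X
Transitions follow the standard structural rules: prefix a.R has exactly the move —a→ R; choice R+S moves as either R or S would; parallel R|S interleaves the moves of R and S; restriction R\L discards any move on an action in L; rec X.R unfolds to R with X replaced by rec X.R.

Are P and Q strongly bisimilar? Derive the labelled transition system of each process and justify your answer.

bisimilar

LTS(P): 5 reachable states
  u0 = d.c.d.0 + d.(rec X. d.c.d.0 + d.X) has moves ··d··> u1, ··d··> u2
  u1 = c.d.0 has moves ··c··> u3
  u2 = rec X. d.c.d.0 + d.X has moves ··d··> u1, ··d··> u2
  u3 = d.0 has moves ··d··> u4
  u4 = 0 has moves ∅
LTS(Q): 4 reachable states
  v0 = rec X. d.c.d.0 + d.X has moves ··d··> v0, ··d··> v1
  v1 = c.d.0 has moves ··c··> v2
  v2 = d.0 has moves ··d··> v3
  v3 = 0 has moves ∅
Bisimilarity quotient blocks:
  B0 = {u0, u2, v0}
  B1 = {u1, v1}
  B2 = {u3, v2}
  B3 = {u4, v3}
u0 ∈ B0, v0 ∈ B0 → same block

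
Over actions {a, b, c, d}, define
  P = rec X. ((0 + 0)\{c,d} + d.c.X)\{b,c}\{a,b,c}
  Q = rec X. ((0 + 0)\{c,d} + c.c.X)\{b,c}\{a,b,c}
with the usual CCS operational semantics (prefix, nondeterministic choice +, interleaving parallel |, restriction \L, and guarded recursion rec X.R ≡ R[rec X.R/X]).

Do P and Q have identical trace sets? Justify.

P's transition system — 2 states:
  u0 = rec X. ((0 + 0)\{c,d} + d.c.X)\{b,c}\{a,b,c} has moves -d-> u1
  u1 = (c.(rec X. ((0 + 0)\{c,d} + d.c.X)\{b,c}\{a,b,c}))\{b,c}\{a,b,c} has moves stopped
Q's transition system — 1 states:
  v0 = rec X. ((0 + 0)\{c,d} + c.c.X)\{b,c}\{a,b,c} has moves stopped
Trace ⟨d⟩ through P, begin at {u0}:
  [1] d ⇒ {u1}
  ✓ P
Trace ⟨d⟩ through Q, begin at {v0}:
  [1] d ⇒ no successor for Q

traces(P) ≠ traces(Q) — witness ⟨d⟩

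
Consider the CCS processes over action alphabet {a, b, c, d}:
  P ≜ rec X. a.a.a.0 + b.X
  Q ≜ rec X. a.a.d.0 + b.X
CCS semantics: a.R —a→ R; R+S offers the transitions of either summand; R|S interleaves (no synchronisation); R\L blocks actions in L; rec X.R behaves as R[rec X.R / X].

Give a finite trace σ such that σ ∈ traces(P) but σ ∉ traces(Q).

aaa

LTS(P): 4 reachable states
  u0 = rec X. a.a.a.0 + b.X ⊢ =a=> u1, =b=> u0
  u1 = a.a.0 ⊢ =a=> u2
  u2 = a.0 ⊢ =a=> u3
  u3 = 0 ⊢ (no moves)
LTS(Q): 4 reachable states
  v0 = rec X. a.a.d.0 + b.X ⊢ =a=> v1, =b=> v0
  v1 = a.d.0 ⊢ =a=> v2
  v2 = d.0 ⊢ =d=> v3
  v3 = 0 ⊢ (no moves)
Executing aaa from P (initial set {u0}):
  step 1 (a): {u1}
  step 2 (a): {u2}
  step 3 (a): {u3}
  P completes σ.
Executing aaa from Q (initial set {v0}):
  step 1 (a): {v1}
  step 2 (a): {v2}
  step 3 (a): ∅ (Q stuck)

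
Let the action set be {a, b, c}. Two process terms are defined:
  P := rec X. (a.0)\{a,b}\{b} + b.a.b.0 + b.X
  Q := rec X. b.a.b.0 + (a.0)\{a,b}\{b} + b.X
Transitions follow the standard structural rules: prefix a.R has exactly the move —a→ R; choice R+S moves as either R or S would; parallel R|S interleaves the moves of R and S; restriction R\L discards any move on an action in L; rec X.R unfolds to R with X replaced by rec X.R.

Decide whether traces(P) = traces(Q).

trace-equivalent

P's transition system — 4 states:
  m0 = rec X. (a.0)\{a,b}\{b} + b.a.b.0 + b.X :: ··b··> m0, ··b··> m1
  m1 = a.b.0 :: ··a··> m2
  m2 = b.0 :: ··b··> m3
  m3 = 0 :: ∅
Q's transition system — 4 states:
  n0 = rec X. b.a.b.0 + (a.0)\{a,b}\{b} + b.X :: ··b··> n0, ··b··> n1
  n1 = a.b.0 :: ··a··> n2
  n2 = b.0 :: ··b··> n3
  n3 = 0 :: ∅
Partition-refinement fixed point:
  B0 = {m0, n0}
  B1 = {m1, n1}
  B2 = {m2, n2}
  B3 = {m3, n3}
m0 ∈ B0, n0 ∈ B0 → same block
Bisimilar ⇒ trace-equivalent.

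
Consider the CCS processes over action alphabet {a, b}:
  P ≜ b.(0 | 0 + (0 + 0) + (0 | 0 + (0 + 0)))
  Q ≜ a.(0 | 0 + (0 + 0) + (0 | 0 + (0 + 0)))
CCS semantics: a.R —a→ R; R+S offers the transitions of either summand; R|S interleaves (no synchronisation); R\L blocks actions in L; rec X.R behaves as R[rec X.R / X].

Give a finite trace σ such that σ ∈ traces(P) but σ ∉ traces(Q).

b

P's transition system — 2 states:
  m0 = b.(0 | 0 + (0 + 0) + (0 | 0 + (0 + 0))) | =b=> m1
  m1 = 0 | 0 + (0 + 0) + (0 | 0 + (0 + 0)) | stopped
Q's transition system — 2 states:
  n0 = a.(0 | 0 + (0 + 0) + (0 | 0 + (0 + 0))) | =a=> n1
  n1 = 0 | 0 + (0 + 0) + (0 | 0 + (0 + 0)) | stopped
Executing b from P (initial set {m0}):
  after b @ step 1: {m1}
  P completes σ.
Executing b from Q (initial set {n0}):
  after b @ step 1: no successor for Q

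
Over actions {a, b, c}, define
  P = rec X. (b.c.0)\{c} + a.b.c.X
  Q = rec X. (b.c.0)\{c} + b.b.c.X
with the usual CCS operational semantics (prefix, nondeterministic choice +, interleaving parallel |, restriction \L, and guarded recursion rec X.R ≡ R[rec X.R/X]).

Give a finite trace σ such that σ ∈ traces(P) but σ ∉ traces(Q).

a

LTS(P): 4 reachable states
  u0 = rec X. (b.c.0)\{c} + a.b.c.X :: ··a··> u1, ··b··> u2
  u1 = b.c.(rec X. (b.c.0)\{c} + a.b.c.X) :: ··b··> u3
  u2 = (c.0)\{c} :: ∅
  u3 = c.(rec X. (b.c.0)\{c} + a.b.c.X) :: ··c··> u0
LTS(Q): 4 reachable states
  v0 = rec X. (b.c.0)\{c} + b.b.c.X :: ··b··> v1, ··b··> v2
  v1 = (c.0)\{c} :: ∅
  v2 = b.c.(rec X. (b.c.0)\{c} + b.b.c.X) :: ··b··> v3
  v3 = c.(rec X. (b.c.0)\{c} + b.b.c.X) :: ··c··> v0
Trace ⟨a⟩ through P, begin at {u0}:
  after a @ step 1: {u1}
  P completes σ.
Trace ⟨a⟩ through Q, begin at {v0}:
  after a @ step 1: no successor for Q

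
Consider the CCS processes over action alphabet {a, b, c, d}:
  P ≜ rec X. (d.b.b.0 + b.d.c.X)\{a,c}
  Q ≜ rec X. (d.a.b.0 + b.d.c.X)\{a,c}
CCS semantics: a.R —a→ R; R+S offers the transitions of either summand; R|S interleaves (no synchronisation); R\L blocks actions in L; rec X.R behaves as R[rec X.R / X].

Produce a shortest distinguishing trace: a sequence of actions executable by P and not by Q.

P's transition system — 6 states:
  u0 = rec X. (d.b.b.0 + b.d.c.X)\{a,c} :: =b=> u1, =d=> u2
  u1 = (d.c.(rec X. (d.b.b.0 + b.d.c.X)\{a,c}))\{a,c} :: =d=> u3
  u2 = (b.b.0)\{a,c} :: =b=> u4
  u3 = (c.(rec X. (d.b.b.0 + b.d.c.X)\{a,c}))\{a,c} :: (no moves)
  u4 = (b.0)\{a,c} :: =b=> u5
  u5 = 0\{a,c} :: (no moves)
Q's transition system — 4 states:
  v0 = rec X. (d.a.b.0 + b.d.c.X)\{a,c} :: =b=> v1, =d=> v2
  v1 = (d.c.(rec X. (d.a.b.0 + b.d.c.X)\{a,c}))\{a,c} :: =d=> v3
  v2 = (a.b.0)\{a,c} :: (no moves)
  v3 = (c.(rec X. (d.a.b.0 + b.d.c.X)\{a,c}))\{a,c} :: (no moves)
Executing db from P (initial set {u0}):
  step 1 (d): {u2}
  step 2 (b): {u4}
  ✓ P
Executing db from Q (initial set {v0}):
  step 1 (d): {v2}
  step 2 (b): ∅  — Q cannot continue

db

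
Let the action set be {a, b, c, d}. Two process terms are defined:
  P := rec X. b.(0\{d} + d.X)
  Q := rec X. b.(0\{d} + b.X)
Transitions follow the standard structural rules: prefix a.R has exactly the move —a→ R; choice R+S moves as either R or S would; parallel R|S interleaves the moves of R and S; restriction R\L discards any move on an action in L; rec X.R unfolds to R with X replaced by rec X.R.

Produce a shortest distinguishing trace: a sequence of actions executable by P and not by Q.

bd

P's transition system — 2 states:
  m0 = rec X. b.(0\{d} + d.X) | ··b··> m1
  m1 = 0\{d} + d.(rec X. b.(0\{d} + d.X)) | ··d··> m0
Q's transition system — 2 states:
  n0 = rec X. b.(0\{d} + b.X) | ··b··> n1
  n1 = 0\{d} + b.(rec X. b.(0\{d} + b.X)) | ··b··> n0
Trace ⟨bd⟩ through P, begin at {m0}:
  [1] b ⇒ {m1}
  [2] d ⇒ {m0}
  — P admits the full trace.
Trace ⟨bd⟩ through Q, begin at {n0}:
  [1] b ⇒ {n1}
  [2] d ⇒ ∅ (Q stuck)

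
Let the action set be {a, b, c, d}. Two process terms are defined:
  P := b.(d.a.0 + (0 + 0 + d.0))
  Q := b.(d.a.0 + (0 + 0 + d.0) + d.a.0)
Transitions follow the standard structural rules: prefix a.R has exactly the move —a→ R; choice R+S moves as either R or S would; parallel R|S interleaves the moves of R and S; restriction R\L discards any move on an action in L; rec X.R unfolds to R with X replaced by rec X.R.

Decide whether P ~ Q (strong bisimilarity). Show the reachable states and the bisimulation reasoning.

bisimilar

Reachable graph of P (4 states):
  u0 = b.(d.a.0 + (0 + 0 + d.0)) → =b=> u1
  u1 = d.a.0 + (0 + 0 + d.0) → =d=> u2, =d=> u3
  u2 = 0 → ·
  u3 = a.0 → =a=> u2
Reachable graph of Q (4 states):
  v0 = b.(d.a.0 + (0 + 0 + d.0) + d.a.0) → =b=> v1
  v1 = d.a.0 + (0 + 0 + d.0) + d.a.0 → =d=> v2, =d=> v3
  v2 = 0 → ·
  v3 = a.0 → =a=> v2
Partition-refinement fixed point:
  B0 = {u0, v0}
  B1 = {u1, v1}
  B2 = {u3, v3}
  B3 = {u2, v2}
u0 ∈ B0, v0 ∈ B0 → same block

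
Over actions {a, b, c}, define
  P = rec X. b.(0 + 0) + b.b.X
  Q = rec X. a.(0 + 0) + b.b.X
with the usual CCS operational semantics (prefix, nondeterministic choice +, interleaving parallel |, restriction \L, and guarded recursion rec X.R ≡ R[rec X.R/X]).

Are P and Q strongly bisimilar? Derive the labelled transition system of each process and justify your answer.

NO

P's transition system — 3 states:
  p0 = rec X. b.(0 + 0) + b.b.X has moves -b-> p1, -b-> p2
  p1 = 0 + 0 has moves deadlocked
  p2 = b.(rec X. b.(0 + 0) + b.b.X) has moves -b-> p0
Q's transition system — 3 states:
  q0 = rec X. a.(0 + 0) + b.b.X has moves -a-> q1, -b-> q2
  q1 = 0 + 0 has moves deadlocked
  q2 = b.(rec X. a.(0 + 0) + b.b.X) has moves -b-> q0
Partition-refinement fixed point:
  B0 = {p0}
  B1 = {p1, q1}
  B2 = {p2}
  B3 = {q0}
  B4 = {q2}
p0 ∈ B0, q0 ∈ B3 → different blocks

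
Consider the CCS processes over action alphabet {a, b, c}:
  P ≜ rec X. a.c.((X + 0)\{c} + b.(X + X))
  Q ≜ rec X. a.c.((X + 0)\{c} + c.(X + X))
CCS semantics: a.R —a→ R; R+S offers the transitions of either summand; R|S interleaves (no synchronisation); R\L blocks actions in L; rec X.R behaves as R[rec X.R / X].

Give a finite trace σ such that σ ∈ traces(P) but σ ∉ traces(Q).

P's transition system — 5 states:
  p0 = rec X. a.c.((X + 0)\{c} + b.(X + X)) :: —a→ p1
  p1 = c.(((rec X. a.c.((X + 0)\{c} + b.(X + X))) + 0)\{c} + b.((rec X. a.c.((X + 0)\{c} + b.(X + X))) + (rec X. a.c.((X + 0)\{c} + b.(X + X))))) :: —c→ p2
  p2 = ((rec X. a.c.((X + 0)\{c} + b.(X + X))) + 0)\{c} + b.((rec X. a.c.((X + 0)\{c} + b.(X + X))) + (rec X. a.c.((X + 0)\{c} + b.(X + X)))) :: —a→ p3, —b→ p4
  p3 = (c.(((rec X. a.c.((X + 0)\{c} + b.(X + X))) + 0)\{c} + b.((rec X. a.c.((X + 0)\{c} + b.(X + X))) + (rec X. a.c.((X + 0)\{c} + b.(X + X))))))\{c} :: deadlocked
  p4 = (rec X. a.c.((X + 0)\{c} + b.(X + X))) + (rec X. a.c.((X + 0)\{c} + b.(X + X))) :: —a→ p1
Q's transition system — 5 states:
  q0 = rec X. a.c.((X + 0)\{c} + c.(X + X)) :: —a→ q1
  q1 = c.(((rec X. a.c.((X + 0)\{c} + c.(X + X))) + 0)\{c} + c.((rec X. a.c.((X + 0)\{c} + c.(X + X))) + (rec X. a.c.((X + 0)\{c} + c.(X + X))))) :: —c→ q2
  q2 = ((rec X. a.c.((X + 0)\{c} + c.(X + X))) + 0)\{c} + c.((rec X. a.c.((X + 0)\{c} + c.(X + X))) + (rec X. a.c.((X + 0)\{c} + c.(X + X)))) :: —a→ q3, —c→ q4
  q3 = (c.(((rec X. a.c.((X + 0)\{c} + c.(X + X))) + 0)\{c} + c.((rec X. a.c.((X + 0)\{c} + c.(X + X))) + (rec X. a.c.((X + 0)\{c} + c.(X + X))))))\{c} :: deadlocked
  q4 = (rec X. a.c.((X + 0)\{c} + c.(X + X))) + (rec X. a.c.((X + 0)\{c} + c.(X + X))) :: —a→ q1
Trace ⟨acb⟩ through P, begin at {p0}:
  after a @ step 1: {p1}
  after c @ step 2: {p2}
  after b @ step 3: {p4}
  ✓ P
Trace ⟨acb⟩ through Q, begin at {q0}:
  after a @ step 1: {q1}
  after c @ step 2: {q2}
  after b @ step 3: no successor for Q

acb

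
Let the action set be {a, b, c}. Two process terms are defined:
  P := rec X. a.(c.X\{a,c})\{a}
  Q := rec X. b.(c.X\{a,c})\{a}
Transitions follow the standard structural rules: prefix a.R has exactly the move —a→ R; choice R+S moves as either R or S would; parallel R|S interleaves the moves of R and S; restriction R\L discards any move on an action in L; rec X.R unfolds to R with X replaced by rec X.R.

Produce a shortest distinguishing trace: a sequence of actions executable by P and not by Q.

a

P's transition system — 3 states:
  p0 = rec X. a.(c.X\{a,c})\{a} → ··a··> p1
  p1 = (c.(rec X. a.(c.X\{a,c})\{a})\{a,c})\{a} → ··c··> p2
  p2 = (rec X. a.(c.X\{a,c})\{a})\{a,c}\{a} → stopped
Q's transition system — 4 states:
  q0 = rec X. b.(c.X\{a,c})\{a} → ··b··> q1
  q1 = (c.(rec X. b.(c.X\{a,c})\{a})\{a,c})\{a} → ··c··> q2
  q2 = (rec X. b.(c.X\{a,c})\{a})\{a,c}\{a} → ··b··> q3
  q3 = (c.(rec X. b.(c.X\{a,c})\{a})\{a,c})\{a}\{a,c}\{a} → stopped
Run σ = ⟨a⟩ on P: start {p0}
  [1] a ⇒ {p1}
  P completes σ.
Run σ = ⟨a⟩ on Q: start {q0}
  [1] a ⇒ ∅  — Q cannot continue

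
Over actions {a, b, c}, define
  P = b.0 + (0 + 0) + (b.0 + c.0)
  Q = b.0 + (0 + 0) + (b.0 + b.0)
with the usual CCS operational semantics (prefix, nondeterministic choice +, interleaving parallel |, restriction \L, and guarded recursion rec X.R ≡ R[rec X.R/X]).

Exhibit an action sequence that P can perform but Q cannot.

c

Reachable graph of P (2 states):
  u0 = b.0 + (0 + 0) + (b.0 + c.0) has moves --b--▸ u1, --c--▸ u1
  u1 = 0 has moves (no moves)
Reachable graph of Q (2 states):
  v0 = b.0 + (0 + 0) + (b.0 + b.0) has moves --b--▸ v1
  v1 = 0 has moves (no moves)
Trace ⟨c⟩ through P, begin at {u0}:
  [1] c ⇒ {u1}
  ✓ P
Trace ⟨c⟩ through Q, begin at {v0}:
  [1] c ⇒ no successor for Q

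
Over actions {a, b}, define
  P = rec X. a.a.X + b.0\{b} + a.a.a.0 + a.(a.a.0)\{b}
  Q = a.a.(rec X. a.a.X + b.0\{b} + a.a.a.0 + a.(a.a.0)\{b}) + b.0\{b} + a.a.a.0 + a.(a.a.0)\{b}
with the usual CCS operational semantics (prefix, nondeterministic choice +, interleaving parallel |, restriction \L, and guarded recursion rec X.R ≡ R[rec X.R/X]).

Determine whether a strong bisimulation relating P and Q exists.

P ~ Q

Reachable graph of P (8 states):
  s0 = rec X. a.a.X + b.0\{b} + a.a.a.0 + a.(a.a.0)\{b} :: ··a··> s1, ··a··> s2, ··a··> s3, ··b··> s4
  s1 = (a.a.0)\{b} :: ··a··> s5
  s2 = a.(rec X. a.a.X + b.0\{b} + a.a.a.0 + a.(a.a.0)\{b}) :: ··a··> s0
  s3 = a.a.0 :: ··a··> s6
  s4 = 0\{b} :: ·
  s5 = (a.0)\{b} :: ··a··> s4
  s6 = a.0 :: ··a··> s7
  s7 = 0 :: ·
Reachable graph of Q (9 states):
  t0 = a.a.(rec X. a.a.X + b.0\{b} + a.a.a.0 + a.(a.a.0)\{b}) + b.0\{b} + a.a.a.0 + a.(a.a.0)\{b} :: ··a··> t1, ··a··> t2, ··a··> t3, ··b··> t4
  t1 = (a.a.0)\{b} :: ··a··> t5
  t2 = a.(rec X. a.a.X + b.0\{b} + a.a.a.0 + a.(a.a.0)\{b}) :: ··a··> t6
  t3 = a.a.0 :: ··a··> t7
  t4 = 0\{b} :: ·
  t5 = (a.0)\{b} :: ··a··> t4
  t6 = rec X. a.a.X + b.0\{b} + a.a.a.0 + a.(a.a.0)\{b} :: ··a··> t1, ··a··> t2, ··a··> t3, ··b··> t4
  t7 = a.0 :: ··a··> t8
  t8 = 0 :: ·
Partition-refinement fixed point:
  B0 = {s0, t0, t6}
  B1 = {s4, s7, t4, t8}
  B2 = {s1, s3, t1, t3}
  B3 = {s5, s6, t5, t7}
  B4 = {s2, t2}
s0 ∈ B0, t0 ∈ B0 → same block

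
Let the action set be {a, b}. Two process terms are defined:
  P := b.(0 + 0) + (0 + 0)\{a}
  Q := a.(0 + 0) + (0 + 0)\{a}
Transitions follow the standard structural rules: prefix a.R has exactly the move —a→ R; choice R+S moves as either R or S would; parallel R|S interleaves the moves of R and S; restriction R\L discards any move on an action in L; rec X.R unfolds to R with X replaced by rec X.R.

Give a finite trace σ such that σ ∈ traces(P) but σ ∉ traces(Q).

P's transition system — 2 states:
  p0 = b.(0 + 0) + (0 + 0)\{a} ⊢ ··b··> p1
  p1 = 0 + 0 ⊢ (no moves)
Q's transition system — 2 states:
  q0 = a.(0 + 0) + (0 + 0)\{a} ⊢ ··a··> q1
  q1 = 0 + 0 ⊢ (no moves)
Run σ = ⟨b⟩ on P: start {p0}
  step 1 (b): {p1}
  — P admits the full trace.
Run σ = ⟨b⟩ on Q: start {q0}
  step 1 (b): ∅ (Q stuck)

b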